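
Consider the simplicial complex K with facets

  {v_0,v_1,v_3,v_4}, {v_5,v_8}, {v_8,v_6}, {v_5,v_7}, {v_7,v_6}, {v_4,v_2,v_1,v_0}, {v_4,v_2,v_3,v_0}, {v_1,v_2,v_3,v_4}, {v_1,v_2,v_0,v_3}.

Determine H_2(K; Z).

H_2 = 0.

Take the total order v_0 < v_1 < v_2 < v_3 < v_4 < v_5 < v_6 < v_7 < v_8 on the vertex set. Then K (dimension 3) consists of the simplices:

  0-simplices (9): [v_0], [v_1], [v_2], [v_3], [v_4], [v_5], [v_6], [v_7], [v_8]
  1-simplices (14): [v_0,v_1], [v_0,v_2], [v_0,v_3], [v_0,v_4], [v_1,v_2], [v_1,v_3], [v_1,v_4], [v_2,v_3], [v_2,v_4], [v_3,v_4], [v_5,v_7], [v_5,v_8], [v_6,v_7], [v_6,v_8]
  2-simplices (10): [v_0,v_1,v_2], [v_0,v_1,v_3], [v_0,v_1,v_4], [v_0,v_2,v_3], [v_0,v_2,v_4], [v_0,v_3,v_4], [v_1,v_2,v_3], [v_1,v_2,v_4], [v_1,v_3,v_4], [v_2,v_3,v_4]
  3-simplices (5): [v_0,v_1,v_2,v_3], [v_0,v_1,v_2,v_4], [v_0,v_1,v_3,v_4], [v_0,v_2,v_3,v_4], [v_1,v_2,v_3,v_4]

giving chain groups C_0 ≅ Z^9, C_1 ≅ Z^14, C_2 ≅ Z^10, C_3 ≅ Z^5.

Boundary ∂_1: C_1 → C_0 maps an edge to its endpoints' difference, ∂[p,q] = q − p.
As a 9×14 matrix over Z this has rank 7, with invariant factors (1,1,1,1,1,1,1).

∂_2: C_2 → C_1 acts by ∂[p,q,r] = [q,r] − [p,r] + [p,q]. For instance
  ∂[v_1,v_2,v_4] = [v_2,v_4] − [v_1,v_4] + [v_1,v_2],
  ∂[v_0,v_1,v_3] = [v_1,v_3] − [v_0,v_3] + [v_0,v_1].
This gives a 14×10 integer matrix of rank 6; reducing to Smith normal form yields diagonal entries (1,1,1,1,1,1).

The boundary map ∂_3: C_3 → C_2 sends each 3-simplex σ to the alternating sum Σ_i (−1)^i (σ with its i-th vertex removed). For instance
  ∂[v_0,v_2,v_3,v_4] = [v_2,v_3,v_4] − [v_0,v_3,v_4] + [v_0,v_2,v_4] − [v_0,v_2,v_3],
  ∂[v_0,v_1,v_2,v_4] = [v_1,v_2,v_4] − [v_0,v_2,v_4] + [v_0,v_1,v_4] − [v_0,v_1,v_2].
This gives a 10×5 integer matrix of rank 4; reducing to Smith normal form yields diagonal entries (1,1,1,1).

From H_k ≅ ker(∂_k) / im(∂_{k+1}) we obtain:

  H_2: rank ker ∂_2 − rank ∂_3 = (10 − 6) − 4 = 0, and the invariant factors of ∂_3 are all 1, so H_2 ≅ 0.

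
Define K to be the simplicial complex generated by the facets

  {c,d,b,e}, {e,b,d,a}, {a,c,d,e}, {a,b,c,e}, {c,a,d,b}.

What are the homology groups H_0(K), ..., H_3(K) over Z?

H_0 ≅ Z,  H_1 = 0,  H_2 = 0,  H_3 ≅ Z.

Take the total order a < b < c < d < e on the vertex set. Then K (dimension 3) consists of the simplices:

  0-simplices (5): a, b, c, d, e
  1-simplices (10): ab, ac, ad, ae, bc, bd, be, cd, ce, de
  2-simplices (10): abc, abd, abe, acd, ace, ade, bcd, bce, bde, cde
  3-simplices (5): abcd, abce, abde, acde, bcde

Hence C_0 ≅ Z^5, C_1 ≅ Z^10, C_2 ≅ Z^10, C_3 ≅ Z^5.

Boundary ∂_1: C_1 → C_0 is given by ∂[p,q] = [q] − [p].
This gives a 5×10 integer matrix of rank 4; reducing to Smith normal form yields diagonal entries (1,1,1,1).

Boundary ∂_2: C_2 → C_1 sends each 2-simplex [p,q,r] to [q,r] − [p,r] + [p,q]. For instance
  ∂abc = bc − ac + ab,
  ∂ade = de − ae + ad.
This gives a 10×10 integer matrix of rank 6; reducing to Smith normal form yields diagonal entries (1,1,1,1,1,1).

∂_3: C_3 → C_2 sends each 3-simplex σ to the alternating sum Σ_i (−1)^i (σ with its i-th vertex removed). For instance
  ∂acde = cde − ade + ace − acd,
  ∂abce = bce − ace + abe − abc.
As a 10×5 matrix over Z this has rank 4, with invariant factors (1,1,1,1).

Reading off H_k = ker ∂_k / im ∂_{k+1}:

  H_0: rank C_0 − rank ∂_1 = 5 − 4 = 1, and the invariant factors of ∂_1 are all 1, so H_0 ≅ Z.
  H_1: rank ker ∂_1 − rank ∂_2 = (10 − 4) − 6 = 0, and the invariant factors of ∂_2 are all 1, so H_1 ≅ 0.
  H_2: rank ker ∂_2 − rank ∂_3 = (10 − 6) − 4 = 0, and the invariant factors of ∂_3 are all 1, so H_2 ≅ 0.
  H_3: rank ker ∂_3 − rank ∂_4 = (5 − 4) − 0 = 1, and there is no ∂_4, so H_3 ≅ Z.

(K is a triangulation of the 3-sphere S^3.)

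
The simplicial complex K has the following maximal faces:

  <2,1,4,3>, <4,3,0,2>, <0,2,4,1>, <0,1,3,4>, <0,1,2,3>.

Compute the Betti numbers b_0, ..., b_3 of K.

b_0 = 1, b_1 = 0, b_2 = 0, b_3 = 1.

We work with the vertex ordering 0 < 1 < 2 < 3 < 4. The simplices of K, each written with vertices in increasing order, are:

  0-simplices (5): [0], [1], [2], [3], [4]
  1-simplices (10): [0,1], [0,2], [0,3], [0,4], [1,2], [1,3], [1,4], [2,3], [2,4], [3,4]
  2-simplices (10): [0,1,2], [0,1,3], [0,1,4], [0,2,3], [0,2,4], [0,3,4], [1,2,3], [1,2,4], [1,3,4], [2,3,4]
  3-simplices (5): [0,1,2,3], [0,1,2,4], [0,1,3,4], [0,2,3,4], [1,2,3,4]

Hence C_0 ≅ Z^5, C_1 ≅ Z^10, C_2 ≅ Z^10, C_3 ≅ Z^5.

∂_1: C_1 → C_0 is given by ∂[p,q] = [q] − [p].
The 5×10 boundary matrix has rank 4 and Smith normal form diag(1,1,1,1).

∂_2: C_2 → C_1 sends each 2-simplex [p,q,r] to [q,r] − [p,r] + [p,q]. For instance
  ∂[1,2,4] = [2,4] − [1,4] + [1,2],
  ∂[1,2,3] = [2,3] − [1,3] + [1,2].
The 10×10 boundary matrix has rank 6 and Smith normal form diag(1,1,1,1,1,1).

The boundary map ∂_3: C_3 → C_2 sends each 3-simplex σ to the alternating sum Σ_i (−1)^i (σ with its i-th vertex removed). For instance
  ∂[0,1,3,4] = [1,3,4] − [0,3,4] + [0,1,4] − [0,1,3],
  ∂[0,1,2,4] = [1,2,4] − [0,2,4] + [0,1,4] − [0,1,2].
As a 10×5 matrix over Z this has rank 4, with invariant factors (1,1,1,1).

Now H_k = ker ∂_k / im ∂_{k+1}, so:

  H_0: rank C_0 − rank ∂_1 = 5 − 4 = 1, and the invariant factors of ∂_1 are all 1, so H_0 ≅ Z.
  H_1: rank ker ∂_1 − rank ∂_2 = (10 − 4) − 6 = 0, and the invariant factors of ∂_2 are all 1, so H_1 ≅ 0.
  H_2: rank ker ∂_2 − rank ∂_3 = (10 − 6) − 4 = 0, and the invariant factors of ∂_3 are all 1, so H_2 ≅ 0.
  H_3: rank ker ∂_3 − rank ∂_4 = (5 − 4) − 0 = 1, and there is no ∂_4, so H_3 ≅ Z.

Hence the Betti numbers are b_0 = 1, b_1 = 0, b_2 = 0, b_3 = 1.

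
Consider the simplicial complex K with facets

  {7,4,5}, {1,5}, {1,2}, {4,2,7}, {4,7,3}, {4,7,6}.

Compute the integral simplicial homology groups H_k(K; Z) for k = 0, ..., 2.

K has 7 vertices, 11 edges, 4 triangles.
rank ∂_0 = 0, rank ∂_1 = 6 ⇒ b_0 = 7 − 0 − 6 = 1; all invariant factors of ∂_1 are 1 so no torsion. So H_0 = Z.
rank ∂_1 = 6, rank ∂_2 = 4 ⇒ b_1 = 11 − 6 − 4 = 1; all invariant factors of ∂_2 are 1 so no torsion. So H_1 = Z.
rank ∂_2 = 4, rank ∂_3 = 0 ⇒ b_2 = 4 − 4 − 0 = 0. So H_2 = 0.

H_0 ≅ Z,  H_1 ≅ Z,  H_2 = 0.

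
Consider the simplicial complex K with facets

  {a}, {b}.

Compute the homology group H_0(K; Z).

H_0 = Z^2.

K has 2 vertices.
rank ∂_0 = 0, rank ∂_1 = 0 ⇒ b_0 = 2 − 0 − 0 = 2. So H_0 = Z^2.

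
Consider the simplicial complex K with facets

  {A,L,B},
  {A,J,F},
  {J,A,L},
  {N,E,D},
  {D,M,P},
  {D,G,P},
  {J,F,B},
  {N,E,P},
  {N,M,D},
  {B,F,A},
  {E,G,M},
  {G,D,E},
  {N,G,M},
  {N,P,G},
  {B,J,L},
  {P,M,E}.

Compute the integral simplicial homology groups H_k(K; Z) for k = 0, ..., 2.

H_0 ≅ Z^2,  H_1 ≅ Z/2,  H_2 ≅ Z.

K has 11 vertices, 24 edges, 16 triangles.
rank ∂_0 = 0, rank ∂_1 = 9 ⇒ b_0 = 11 − 0 − 9 = 2; all invariant factors of ∂_1 are 1 so no torsion. So H_0 = Z^2.
rank ∂_1 = 9, rank ∂_2 = 15 ⇒ b_1 = 24 − 9 − 15 = 0; ∂_2 has invariant factor(s) [2] giving torsion. So H_1 = Z/2.
rank ∂_2 = 15, rank ∂_3 = 0 ⇒ b_2 = 16 − 15 − 0 = 1. So H_2 = Z.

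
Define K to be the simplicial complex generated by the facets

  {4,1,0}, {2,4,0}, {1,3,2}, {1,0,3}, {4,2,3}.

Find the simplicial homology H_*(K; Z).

H_0 = Z,  H_1 = Z,  H_2 = 0.

We work with the vertex ordering 0 < 1 < 2 < 3 < 4. The simplices of K, each written with vertices in increasing order, are:

  0-simplices (5): [0], [1], [2], [3], [4]
  1-simplices (10): [0,1], [0,2], [0,3], [0,4], [1,2], [1,3], [1,4], [2,3], [2,4], [3,4]
  2-simplices (5): [0,1,3], [0,1,4], [0,2,4], [1,2,3], [2,3,4]

giving chain groups C_0 ≅ Z^5, C_1 ≅ Z^10, C_2 ≅ Z^5.

Boundary ∂_1: C_1 → C_0 sends each edge [p,q] (with p < q) to q − p. For instance
  ∂[1,2] = [2] − [1].
The resulting 5×10 matrix has rank 4, and its Smith normal form has invariant factors (1,1,1,1).

∂_2: C_2 → C_1 maps a triangle to the signed sum of its edges. For instance
  ∂[1,2,3] = [2,3] − [1,3] + [1,2],
  ∂[0,1,3] = [1,3] − [0,3] + [0,1].
The 10×5 boundary matrix has rank 5 and Smith normal form diag(1,1,1,1,1).

Now H_k = ker ∂_k / im ∂_{k+1}, so:

  H_0: rank C_0 − rank ∂_1 = 5 − 4 = 1, and the invariant factors of ∂_1 are all 1, so H_0 ≅ Z.
  H_1: rank ker ∂_1 − rank ∂_2 = (10 − 4) − 5 = 1, and the invariant factors of ∂_2 are all 1, so H_1 ≅ Z.
  H_2: rank ker ∂_2 − rank ∂_3 = (5 − 5) − 0 = 0, and there is no ∂_3, so H_2 ≅ 0.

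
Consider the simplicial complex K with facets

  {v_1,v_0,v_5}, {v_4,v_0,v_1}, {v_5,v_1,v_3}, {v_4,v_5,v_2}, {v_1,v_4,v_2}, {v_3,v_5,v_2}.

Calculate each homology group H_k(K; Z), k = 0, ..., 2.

Order the vertices as v_0 < v_1 < v_2 < v_3 < v_4 < v_5. Listing each simplex with vertices in this order, K has dimension 2 with simplices:

  0-simplices (6): [v_0], [v_1], [v_2], [v_3], [v_4], [v_5]
  1-simplices (12): [v_0,v_1], [v_0,v_4], [v_0,v_5], [v_1,v_2], [v_1,v_3], [v_1,v_4], [v_1,v_5], [v_2,v_3], [v_2,v_4], [v_2,v_5], [v_3,v_5], [v_4,v_5]
  2-simplices (6): [v_0,v_1,v_4], [v_0,v_1,v_5], [v_1,v_2,v_4], [v_1,v_3,v_5], [v_2,v_3,v_5], [v_2,v_4,v_5]

Hence C_0 ≅ Z^6, C_1 ≅ Z^12, C_2 ≅ Z^6.

The boundary map ∂_1: C_1 → C_0 is given by ∂[p,q] = [q] − [p]. For instance
  ∂[v_4,v_5] = [v_5] − [v_4].
The 6×12 boundary matrix has rank 5 and Smith normal form diag(1,1,1,1,1).

∂_2: C_2 → C_1 sends each 2-simplex [p,q,r] to [q,r] − [p,r] + [p,q]. For instance
  ∂[v_0,v_1,v_4] = [v_1,v_4] − [v_0,v_4] + [v_0,v_1],
  ∂[v_1,v_2,v_4] = [v_2,v_4] − [v_1,v_4] + [v_1,v_2].
As a 12×6 matrix over Z this has rank 6, with invariant factors (1,1,1,1,1,1).

From H_k ≅ ker(∂_k) / im(∂_{k+1}) we obtain:

  H_0: rank C_0 − rank ∂_1 = 6 − 5 = 1, and the invariant factors of ∂_1 are all 1, so H_0 = Z.
  H_1: rank ker ∂_1 − rank ∂_2 = (12 − 5) − 6 = 1, and the invariant factors of ∂_2 are all 1, so H_1 = Z.
  H_2: rank ker ∂_2 − rank ∂_3 = (6 − 6) − 0 = 0, and there is no ∂_3, so H_2 = 0.

(K is a triangulation of the cylinder S^1 x I.)

H_0 = Z,  H_1 = Z,  H_2 = 0.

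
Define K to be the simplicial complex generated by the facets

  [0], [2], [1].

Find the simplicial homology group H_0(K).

Fix the vertex order 0 < 1 < 2 and write every simplex with vertices in increasing order. Then dim K = 0 and the simplices of K are:

  0-simplices (3): [0], [1], [2]

Hence C_0 ≅ Z^3.

Reading off H_k = ker ∂_k / im ∂_{k+1}:

  H_0: rank C_0 − rank ∂_1 = 3 − 0 = 3, and there is no ∂_1, so H_0 = Z^3.

H_0 ≅ Z^3.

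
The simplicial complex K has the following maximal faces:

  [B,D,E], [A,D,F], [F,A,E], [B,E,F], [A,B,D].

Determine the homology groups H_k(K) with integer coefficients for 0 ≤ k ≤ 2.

H_0 ≅ Z,  H_1 ≅ Z,  H_2 = 0.

Take the total order A < B < D < E < F on the vertex set. Then K (dimension 2) consists of the simplices:

  0-simplices (5): A, B, D, E, F
  1-simplices (10): AB, AD, AE, AF, BD, BE, BF, DE, DF, EF
  2-simplices (5): ABD, ADF, AEF, BDE, BEF

so the chain groups are C_0 ≅ Z^5, C_1 ≅ Z^10, C_2 ≅ Z^5.

∂_1: C_1 → C_0 maps an edge to its endpoints' difference, ∂[p,q] = q − p.
The resulting 5×10 matrix has rank 4, and its Smith normal form has invariant factors (1,1,1,1).

The boundary map ∂_2: C_2 → C_1 maps a triangle to the signed sum of its edges. For instance
  ∂BEF = EF − BF + BE,
  ∂ABD = BD − AD + AB.
This gives a 10×5 integer matrix of rank 5; reducing to Smith normal form yields diagonal entries (1,1,1,1,1).

Reading off H_k = ker ∂_k / im ∂_{k+1}:

  H_0: rank C_0 − rank ∂_1 = 5 − 4 = 1, and the invariant factors of ∂_1 are all 1, so H_0 = Z.
  H_1: rank ker ∂_1 − rank ∂_2 = (10 − 4) − 5 = 1, and the invariant factors of ∂_2 are all 1, so H_1 = Z.
  H_2: rank ker ∂_2 − rank ∂_3 = (5 − 5) − 0 = 0, and there is no ∂_3, so H_2 = 0.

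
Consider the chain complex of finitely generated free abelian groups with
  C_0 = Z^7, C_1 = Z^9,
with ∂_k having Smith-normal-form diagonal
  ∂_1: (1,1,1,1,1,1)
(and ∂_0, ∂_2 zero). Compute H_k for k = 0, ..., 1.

H_0: b_0 = 7 − 0 − 6 = 1; torsion from ∂_1 factors > 1: none. So H_0 ≅ Z.
H_1: b_1 = 9 − 6 − 0 = 3; torsion from ∂_2 factors > 1: none. So H_1 ≅ Z^3.

H_0 ≅ Z,  H_1 ≅ Z^3.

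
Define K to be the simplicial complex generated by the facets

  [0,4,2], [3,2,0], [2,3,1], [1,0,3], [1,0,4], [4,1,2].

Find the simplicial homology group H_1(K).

We work with the vertex ordering 0 < 1 < 2 < 3 < 4. The simplices of K, each written with vertices in increasing order, are:

  0-simplices (5): [0], [1], [2], [3], [4]
  1-simplices (9): [0,1], [0,2], [0,3], [0,4], [1,2], [1,3], [1,4], [2,3], [2,4]
  2-simplices (6): [0,1,3], [0,1,4], [0,2,3], [0,2,4], [1,2,3], [1,2,4]

so the chain groups are C_0 ≅ Z^5, C_1 ≅ Z^9, C_2 ≅ Z^6.

Boundary ∂_1: C_1 → C_0 sends each edge [p,q] (with p < q) to q − p. For instance
  ∂[0,1] = [1] − [0].
The 5×9 boundary matrix has rank 4 and Smith normal form diag(1,1,1,1).

∂_2: C_2 → C_1 maps a triangle to the signed sum of its edges. For instance
  ∂[0,1,4] = [1,4] − [0,4] + [0,1],
  ∂[1,2,4] = [2,4] − [1,4] + [1,2].
As a 9×6 matrix over Z this has rank 5, with invariant factors (1,1,1,1,1).

From H_k ≅ ker(∂_k) / im(∂_{k+1}) we obtain:

  H_1: rank ker ∂_1 − rank ∂_2 = (9 − 4) − 5 = 0, and the invariant factors of ∂_2 are all 1, so H_1 ≅ 0.

(K is a triangulation of the 2-sphere S^2.)

H_1 = 0.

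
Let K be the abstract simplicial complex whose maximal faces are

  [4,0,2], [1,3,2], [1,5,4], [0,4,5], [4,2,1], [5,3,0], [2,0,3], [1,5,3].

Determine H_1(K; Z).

Take the total order 0 < 1 < 2 < 3 < 4 < 5 on the vertex set. Then K (dimension 2) consists of the simplices:

  0-simplices (6): [0], [1], [2], [3], [4], [5]
  1-simplices (12): [0,2], [0,3], [0,4], [0,5], [1,2], [1,3], [1,4], [1,5], [2,3], [2,4], [3,5], [4,5]
  2-simplices (8): [0,2,3], [0,2,4], [0,3,5], [0,4,5], [1,2,3], [1,2,4], [1,3,5], [1,4,5]

Hence C_0 ≅ Z^6, C_1 ≅ Z^12, C_2 ≅ Z^8.

Boundary ∂_1: C_1 → C_0 sends each edge [p,q] (with p < q) to q − p. For instance
  ∂[2,3] = [3] − [2].
This gives a 6×12 integer matrix of rank 5; reducing to Smith normal form yields diagonal entries (1,1,1,1,1).

Boundary ∂_2: C_2 → C_1 sends each 2-simplex [p,q,r] to [q,r] − [p,r] + [p,q]. For instance
  ∂[0,2,4] = [2,4] − [0,4] + [0,2],
  ∂[1,4,5] = [4,5] − [1,5] + [1,4].
The 12×8 boundary matrix has rank 7 and Smith normal form diag(1,1,1,1,1,1,1).

Computing H_k = (kernel of ∂_k) / (image of ∂_{k+1}):

  H_1: rank ker ∂_1 − rank ∂_2 = (12 − 5) − 7 = 0, and the invariant factors of ∂_2 are all 1, so H_1 ≅ 0.

H_1 = 0.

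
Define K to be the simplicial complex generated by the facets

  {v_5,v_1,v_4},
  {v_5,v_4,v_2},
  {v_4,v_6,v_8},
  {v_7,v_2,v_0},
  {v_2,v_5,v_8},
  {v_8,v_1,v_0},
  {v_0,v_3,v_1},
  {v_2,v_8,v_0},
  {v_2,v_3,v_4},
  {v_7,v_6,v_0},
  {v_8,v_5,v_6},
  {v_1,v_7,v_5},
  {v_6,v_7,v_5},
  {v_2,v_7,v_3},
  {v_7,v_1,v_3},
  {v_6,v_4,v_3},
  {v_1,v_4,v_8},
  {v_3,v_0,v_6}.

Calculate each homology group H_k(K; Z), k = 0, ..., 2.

Order the vertices as v_0 < v_1 < v_2 < v_3 < v_4 < v_5 < v_6 < v_7 < v_8. Listing each simplex with vertices in this order, K has dimension 2 with simplices:

  0-simplices (9): [v_0], [v_1], [v_2], [v_3], [v_4], [v_5], [v_6], [v_7], [v_8]
  1-simplices (27): (27 of them)
  2-simplices (18): (18 of them)

giving chain groups C_0 ≅ Z^9, C_1 ≅ Z^27, C_2 ≅ Z^18.

∂_1: C_1 → C_0 maps an edge to its endpoints' difference, ∂[p,q] = q − p. For instance
  ∂[v_2,v_3] = [v_3] − [v_2].
The resulting 9×27 matrix has rank 8, and its Smith normal form has invariant factors (1,1,1,1,1,1,1,1).

Boundary ∂_2: C_2 → C_1 acts by ∂[p,q,r] = [q,r] − [p,r] + [p,q]. For instance
  ∂[v_2,v_5,v_8] = [v_5,v_8] − [v_2,v_8] + [v_2,v_5],
  ∂[v_2,v_3,v_7] = [v_3,v_7] − [v_2,v_7] + [v_2,v_3].
As a 27×18 matrix over Z this has rank 18, with invariant factors (1,1,1,1,1,1,1,1,1,1,1,1,1,1,1,1,1,2).

Computing H_k = (kernel of ∂_k) / (image of ∂_{k+1}):

  H_0: rank C_0 − rank ∂_1 = 9 − 8 = 1, and the invariant factors of ∂_1 are all 1, so H_0 = Z.
  H_1: rank ker ∂_1 − rank ∂_2 = (27 − 8) − 18 = 1, and ∂_2 has invariant factor 2 > 1, so H_1 = Z ⊕ Z_2.
  H_2: rank ker ∂_2 − rank ∂_3 = (18 − 18) − 0 = 0, and there is no ∂_3, so H_2 = 0.

(K is a triangulation of the Klein bottle.)

H_0 = Z,  H_1 = Z ⊕ Z_2,  H_2 = 0.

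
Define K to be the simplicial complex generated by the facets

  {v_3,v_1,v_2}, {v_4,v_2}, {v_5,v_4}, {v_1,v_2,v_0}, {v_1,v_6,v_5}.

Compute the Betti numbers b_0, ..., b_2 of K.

b_0 = 1, b_1 = 1, b_2 = 0.

Order the vertices as v_0 < v_1 < v_2 < v_3 < v_4 < v_5 < v_6. Listing each simplex with vertices in this order, K has dimension 2 with simplices:

  0-simplices (7): [v_0], [v_1], [v_2], [v_3], [v_4], [v_5], [v_6]
  1-simplices (10): [v_0,v_1], [v_0,v_2], [v_1,v_2], [v_1,v_3], [v_1,v_5], [v_1,v_6], [v_2,v_3], [v_2,v_4], [v_4,v_5], [v_5,v_6]
  2-simplices (3): [v_0,v_1,v_2], [v_1,v_2,v_3], [v_1,v_5,v_6]

Hence C_0 ≅ Z^7, C_1 ≅ Z^10, C_2 ≅ Z^3.

Boundary ∂_1: C_1 → C_0 is given by ∂[p,q] = [q] − [p]. For instance
  ∂[v_2,v_3] = [v_3] − [v_2].
The resulting 7×10 matrix has rank 6, and its Smith normal form has invariant factors (1,1,1,1,1,1).

The boundary map ∂_2: C_2 → C_1 sends each 2-simplex [p,q,r] to [q,r] − [p,r] + [p,q]. For instance
  ∂[v_0,v_1,v_2] = [v_1,v_2] − [v_0,v_2] + [v_0,v_1],
  ∂[v_1,v_5,v_6] = [v_5,v_6] − [v_1,v_6] + [v_1,v_5].
As a 10×3 matrix over Z this has rank 3, with invariant factors (1,1,1).

Now H_k = ker ∂_k / im ∂_{k+1}, so:

  H_0: rank C_0 − rank ∂_1 = 7 − 6 = 1, and the invariant factors of ∂_1 are all 1, so H_0 ≅ Z.
  H_1: rank ker ∂_1 − rank ∂_2 = (10 − 6) − 3 = 1, and the invariant factors of ∂_2 are all 1, so H_1 ≅ Z.
  H_2: rank ker ∂_2 − rank ∂_3 = (3 − 3) − 0 = 0, and there is no ∂_3, so H_2 ≅ 0.

Hence the Betti numbers are b_0 = 1, b_1 = 1, b_2 = 0.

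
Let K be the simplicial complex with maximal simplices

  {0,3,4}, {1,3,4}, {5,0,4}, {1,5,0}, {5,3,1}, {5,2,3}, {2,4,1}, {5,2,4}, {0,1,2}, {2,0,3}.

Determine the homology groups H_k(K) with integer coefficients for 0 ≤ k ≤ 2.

H_0 ≅ Z,  H_1 ≅ Z_2,  H_2 = 0.

Order the vertices as 0 < 1 < 2 < 3 < 4 < 5. Listing each simplex with vertices in this order, K has dimension 2 with simplices:

  0-simplices (6): [0], [1], [2], [3], [4], [5]
  1-simplices (15): [0,1], [0,2], [0,3], [0,4], [0,5], [1,2], [1,3], [1,4], [1,5], [2,3], [2,4], [2,5], [3,4], [3,5], [4,5]
  2-simplices (10): [0,1,2], [0,1,5], [0,2,3], [0,3,4], [0,4,5], [1,2,4], [1,3,4], [1,3,5], [2,3,5], [2,4,5]

so the chain groups are C_0 ≅ Z^6, C_1 ≅ Z^15, C_2 ≅ Z^10.

Boundary ∂_1: C_1 → C_0 is given by ∂[p,q] = [q] − [p]. For instance
  ∂[1,5] = [5] − [1].
The 6×15 boundary matrix has rank 5 and Smith normal form diag(1,1,1,1,1).

Boundary ∂_2: C_2 → C_1 acts by ∂[p,q,r] = [q,r] − [p,r] + [p,q]. For instance
  ∂[1,3,5] = [3,5] − [1,5] + [1,3],
  ∂[2,3,5] = [3,5] − [2,5] + [2,3].
As a 15×10 matrix over Z this has rank 10, with invariant factors (1,1,1,1,1,1,1,1,1,2).

Computing H_k = (kernel of ∂_k) / (image of ∂_{k+1}):

  H_0: rank C_0 − rank ∂_1 = 6 − 5 = 1, and the invariant factors of ∂_1 are all 1, so H_0 ≅ Z.
  H_1: rank ker ∂_1 − rank ∂_2 = (15 − 5) − 10 = 0, and ∂_2 has invariant factor 2 > 1, so H_1 ≅ Z_2.
  H_2: rank ker ∂_2 − rank ∂_3 = (10 − 10) − 0 = 0, and there is no ∂_3, so H_2 ≅ 0.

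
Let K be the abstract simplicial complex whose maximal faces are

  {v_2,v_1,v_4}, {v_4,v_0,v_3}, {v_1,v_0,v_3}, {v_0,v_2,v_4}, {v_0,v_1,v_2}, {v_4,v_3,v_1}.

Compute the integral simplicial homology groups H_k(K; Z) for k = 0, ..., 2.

Take the total order v_0 < v_1 < v_2 < v_3 < v_4 on the vertex set. Then K (dimension 2) consists of the simplices:

  0-simplices (5): [v_0], [v_1], [v_2], [v_3], [v_4]
  1-simplices (9): [v_0,v_1], [v_0,v_2], [v_0,v_3], [v_0,v_4], [v_1,v_2], [v_1,v_3], [v_1,v_4], [v_2,v_4], [v_3,v_4]
  2-simplices (6): [v_0,v_1,v_2], [v_0,v_1,v_3], [v_0,v_2,v_4], [v_0,v_3,v_4], [v_1,v_2,v_4], [v_1,v_3,v_4]

Hence C_0 ≅ Z^5, C_1 ≅ Z^9, C_2 ≅ Z^6.

∂_1: C_1 → C_0 sends each edge [p,q] (with p < q) to q − p. For instance
  ∂[v_0,v_1] = [v_1] − [v_0].
The 5×9 boundary matrix has rank 4 and Smith normal form diag(1,1,1,1).

The boundary map ∂_2: C_2 → C_1 maps a triangle to the signed sum of its edges. For instance
  ∂[v_0,v_1,v_2] = [v_1,v_2] − [v_0,v_2] + [v_0,v_1],
  ∂[v_0,v_3,v_4] = [v_3,v_4] − [v_0,v_4] + [v_0,v_3].
This gives a 9×6 integer matrix of rank 5; reducing to Smith normal form yields diagonal entries (1,1,1,1,1).

Reading off H_k = ker ∂_k / im ∂_{k+1}:

  H_0: rank C_0 − rank ∂_1 = 5 − 4 = 1, and the invariant factors of ∂_1 are all 1, so H_0 = Z.
  H_1: rank ker ∂_1 − rank ∂_2 = (9 − 4) − 5 = 0, and the invariant factors of ∂_2 are all 1, so H_1 = 0.
  H_2: rank ker ∂_2 − rank ∂_3 = (6 − 5) − 0 = 1, and there is no ∂_3, so H_2 = Z.

(K is a triangulation of the 2-sphere S^2.)

H_0 = Z,  H_1 = 0,  H_2 = Z.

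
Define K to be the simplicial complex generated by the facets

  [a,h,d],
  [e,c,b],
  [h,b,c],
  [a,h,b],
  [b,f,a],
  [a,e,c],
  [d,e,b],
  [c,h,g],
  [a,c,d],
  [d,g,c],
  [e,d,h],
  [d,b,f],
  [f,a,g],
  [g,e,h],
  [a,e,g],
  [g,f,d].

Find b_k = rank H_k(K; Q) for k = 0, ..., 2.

We work with the vertex ordering a < b < c < d < e < f < g < h. The simplices of K, each written with vertices in increasing order, are:

  0-simplices (8): a, b, c, d, e, f, g, h
  1-simplices (24): ab, ac, ad, ae, af, ag, ah, bc, bd, be, bf, bh, cd, ce, cg, ch, de, df, dg, dh, eg, eh, fg, gh
  2-simplices (16): abf, abh, acd, ace, adh, aeg, afg, bce, bch, bde, bdf, cdg, cgh, deh, dfg, egh

giving chain groups C_0 ≅ Z^8, C_1 ≅ Z^24, C_2 ≅ Z^16.

∂_1: C_1 → C_0 maps an edge to its endpoints' difference, ∂[p,q] = q − p.
The 8×24 boundary matrix has rank 7 and Smith normal form diag(1,1,1,1,1,1,1).

The boundary map ∂_2: C_2 → C_1 acts by ∂[p,q,r] = [q,r] − [p,r] + [p,q]. For instance
  ∂adh = dh − ah + ad,
  ∂ace = ce − ae + ac.
The 24×16 boundary matrix has rank 15 and Smith normal form diag(1,1,1,1,1,1,1,1,1,1,1,1,1,1,1).

From H_k ≅ ker(∂_k) / im(∂_{k+1}) we obtain:

  H_0: rank C_0 − rank ∂_1 = 8 − 7 = 1, and the invariant factors of ∂_1 are all 1, so H_0 ≅ Z.
  H_1: rank ker ∂_1 − rank ∂_2 = (24 − 7) − 15 = 2, and the invariant factors of ∂_2 are all 1, so H_1 ≅ Z^2.
  H_2: rank ker ∂_2 − rank ∂_3 = (16 − 15) − 0 = 1, and there is no ∂_3, so H_2 ≅ Z.

As a check, the Euler characteristic is 8 − 24 + 16 = 0, which agrees with 1 − 2 + 1 = 0.

Hence the Betti numbers are b_0 = 1, b_1 = 2, b_2 = 1.

b_0 = 1, b_1 = 2, b_2 = 1.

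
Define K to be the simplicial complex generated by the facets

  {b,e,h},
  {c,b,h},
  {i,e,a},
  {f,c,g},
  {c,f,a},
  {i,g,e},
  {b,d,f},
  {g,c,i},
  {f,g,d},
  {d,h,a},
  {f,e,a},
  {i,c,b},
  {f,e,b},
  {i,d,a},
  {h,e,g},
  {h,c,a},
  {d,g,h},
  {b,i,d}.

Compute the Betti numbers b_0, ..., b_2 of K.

Take the total order a < b < c < d < e < f < g < h < i on the vertex set. Then K (dimension 2) consists of the simplices:

  0-simplices (9): a, b, c, d, e, f, g, h, i
  1-simplices (27): ac, ad, ae, af, ah, ai, bc, bd, be, bf, bh, bi, cf, cg, ch, ci, df, dg, dh, di, ef, eg, eh, ei, fg, gh, gi
  2-simplices (18): acf, ach, adh, adi, aef, aei, bch, bci, bdf, bdi, bef, beh, cfg, cgi, dfg, dgh, egh, egi

giving chain groups C_0 ≅ Z^9, C_1 ≅ Z^27, C_2 ≅ Z^18.

The boundary map ∂_1: C_1 → C_0 maps an edge to its endpoints' difference, ∂[p,q] = q − p.
As a 9×27 matrix over Z this has rank 8, with invariant factors (1,1,1,1,1,1,1,1).

The boundary map ∂_2: C_2 → C_1 maps a triangle to the signed sum of its edges. For instance
  ∂cgi = gi − ci + cg,
  ∂ach = ch − ah + ac.
As a 27×18 matrix over Z this has rank 17, with invariant factors (1,1,1,1,1,1,1,1,1,1,1,1,1,1,1,1,1).

Now H_k = ker ∂_k / im ∂_{k+1}, so:

  H_0: rank C_0 − rank ∂_1 = 9 − 8 = 1, and the invariant factors of ∂_1 are all 1, so H_0 ≅ Z.
  H_1: rank ker ∂_1 − rank ∂_2 = (27 − 8) − 17 = 2, and the invariant factors of ∂_2 are all 1, so H_1 ≅ Z^2.
  H_2: rank ker ∂_2 − rank ∂_3 = (18 − 17) − 0 = 1, and there is no ∂_3, so H_2 ≅ Z.

Hence the Betti numbers are b_0 = 1, b_1 = 2, b_2 = 1.

b_0 = 1, b_1 = 2, b_2 = 1.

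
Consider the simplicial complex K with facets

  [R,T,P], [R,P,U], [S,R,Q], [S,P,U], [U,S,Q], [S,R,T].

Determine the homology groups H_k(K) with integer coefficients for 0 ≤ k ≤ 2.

Fix the vertex order P < Q < R < S < T < U and write every simplex with vertices in increasing order. Then dim K = 2 and the simplices of K are:

  0-simplices (6): P, Q, R, S, T, U
  1-simplices (12): PR, PS, PT, PU, QR, QS, QU, RS, RT, RU, ST, SU
  2-simplices (6): PRT, PRU, PSU, QRS, QSU, RST

giving chain groups C_0 ≅ Z^6, C_1 ≅ Z^12, C_2 ≅ Z^6.

Boundary ∂_1: C_1 → C_0 maps an edge to its endpoints' difference, ∂[p,q] = q − p.
This gives a 6×12 integer matrix of rank 5; reducing to Smith normal form yields diagonal entries (1,1,1,1,1).

The boundary map ∂_2: C_2 → C_1 acts by ∂[p,q,r] = [q,r] − [p,r] + [p,q]. For instance
  ∂PRU = RU − PU + PR,
  ∂QRS = RS − QS + QR.
The resulting 12×6 matrix has rank 6, and its Smith normal form has invariant factors (1,1,1,1,1,1).

Now H_k = ker ∂_k / im ∂_{k+1}, so:

  H_0: rank C_0 − rank ∂_1 = 6 − 5 = 1, and the invariant factors of ∂_1 are all 1, so H_0 = Z.
  H_1: rank ker ∂_1 − rank ∂_2 = (12 − 5) − 6 = 1, and the invariant factors of ∂_2 are all 1, so H_1 = Z.
  H_2: rank ker ∂_2 − rank ∂_3 = (6 − 6) − 0 = 0, and there is no ∂_3, so H_2 = 0.

(K is a triangulation of the cylinder S^1 x I.)

H_0 ≅ Z,  H_1 ≅ Z,  H_2 = 0.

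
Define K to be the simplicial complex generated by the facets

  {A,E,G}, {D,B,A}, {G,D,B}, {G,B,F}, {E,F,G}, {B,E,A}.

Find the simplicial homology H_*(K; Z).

Take the total order A < B < D < E < F < G on the vertex set. Then K (dimension 2) consists of the simplices:

  0-simplices (6): A, B, D, E, F, G
  1-simplices (12): AB, AD, AE, AG, BD, BE, BF, BG, DG, EF, EG, FG
  2-simplices (6): ABD, ABE, AEG, BDG, BFG, EFG

Hence C_0 ≅ Z^6, C_1 ≅ Z^12, C_2 ≅ Z^6.

The boundary map ∂_1: C_1 → C_0 maps an edge to its endpoints' difference, ∂[p,q] = q − p. For instance
  ∂BF = F − B.
The 6×12 boundary matrix has rank 5 and Smith normal form diag(1,1,1,1,1).

Boundary ∂_2: C_2 → C_1 maps a triangle to the signed sum of its edges. For instance
  ∂EFG = FG − EG + EF,
  ∂ABE = BE − AE + AB.
As a 12×6 matrix over Z this has rank 6, with invariant factors (1,1,1,1,1,1).

Reading off H_k = ker ∂_k / im ∂_{k+1}:

  H_0: rank C_0 − rank ∂_1 = 6 − 5 = 1, and the invariant factors of ∂_1 are all 1, so H_0 = Z.
  H_1: rank ker ∂_1 − rank ∂_2 = (12 − 5) − 6 = 1, and the invariant factors of ∂_2 are all 1, so H_1 = Z.
  H_2: rank ker ∂_2 − rank ∂_3 = (6 − 6) − 0 = 0, and there is no ∂_3, so H_2 = 0.

As a check, the Euler characteristic is 6 − 12 + 6 = 0, which agrees with 1 − 1 + 0 = 0.

H_0 = Z,  H_1 = Z,  H_2 = 0.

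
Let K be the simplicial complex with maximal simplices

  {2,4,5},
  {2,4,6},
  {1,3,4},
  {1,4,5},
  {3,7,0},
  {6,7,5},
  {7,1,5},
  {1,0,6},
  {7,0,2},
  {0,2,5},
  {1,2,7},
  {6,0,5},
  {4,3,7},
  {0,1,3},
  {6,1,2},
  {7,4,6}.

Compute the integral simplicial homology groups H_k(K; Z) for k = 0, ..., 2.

H_0 ≅ Z,  H_1 ≅ Z^2,  H_2 ≅ Z.

We work with the vertex ordering 0 < 1 < 2 < 3 < 4 < 5 < 6 < 7. The simplices of K, each written with vertices in increasing order, are:

  0-simplices (8): [0], [1], [2], [3], [4], [5], [6], [7]
  1-simplices (24): (24 of them)
  2-simplices (16): [0,1,3], [0,1,6], [0,2,5], [0,2,7], [0,3,7], [0,5,6], [1,2,6], [1,2,7], [1,3,4], [1,4,5], [1,5,7], [2,4,5], [2,4,6], [3,4,7], [4,6,7], [5,6,7]

Hence C_0 ≅ Z^8, C_1 ≅ Z^24, C_2 ≅ Z^16.

Boundary ∂_1: C_1 → C_0 is given by ∂[p,q] = [q] − [p].
The resulting 8×24 matrix has rank 7, and its Smith normal form has invariant factors (1,1,1,1,1,1,1).

Boundary ∂_2: C_2 → C_1 maps a triangle to the signed sum of its edges. For instance
  ∂[0,2,7] = [2,7] − [0,7] + [0,2],
  ∂[0,5,6] = [5,6] − [0,6] + [0,5].
As a 24×16 matrix over Z this has rank 15, with invariant factors (1,1,1,1,1,1,1,1,1,1,1,1,1,1,1).

Computing H_k = (kernel of ∂_k) / (image of ∂_{k+1}):

  H_0: rank C_0 − rank ∂_1 = 8 − 7 = 1, and the invariant factors of ∂_1 are all 1, so H_0 = Z.
  H_1: rank ker ∂_1 − rank ∂_2 = (24 − 7) − 15 = 2, and the invariant factors of ∂_2 are all 1, so H_1 = Z^2.
  H_2: rank ker ∂_2 − rank ∂_3 = (16 − 15) − 0 = 1, and there is no ∂_3, so H_2 = Z.

(K is a triangulation of the torus T^2.)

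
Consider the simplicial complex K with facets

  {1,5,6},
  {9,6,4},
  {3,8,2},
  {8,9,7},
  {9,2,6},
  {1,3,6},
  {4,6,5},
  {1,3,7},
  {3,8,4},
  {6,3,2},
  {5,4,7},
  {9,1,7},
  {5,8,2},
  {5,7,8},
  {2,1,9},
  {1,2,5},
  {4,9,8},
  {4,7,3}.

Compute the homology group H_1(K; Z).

K has 9 vertices, 27 edges, 18 triangles.
rank ∂_1 = 8, rank ∂_2 = 18 ⇒ b_1 = 27 − 8 − 18 = 1; ∂_2 has invariant factor(s) [2] giving torsion. So H_1 = Z × Z/2.

H_1 ≅ Z × Z/2.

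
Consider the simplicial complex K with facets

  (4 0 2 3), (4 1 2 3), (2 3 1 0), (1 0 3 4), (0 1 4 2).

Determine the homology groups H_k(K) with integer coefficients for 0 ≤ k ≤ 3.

H_0 = Z,  H_1 = 0,  H_2 = 0,  H_3 = Z.

Order the vertices as 0 < 1 < 2 < 3 < 4. Listing each simplex with vertices in this order, K has dimension 3 with simplices:

  0-simplices (5): [0], [1], [2], [3], [4]
  1-simplices (10): [0,1], [0,2], [0,3], [0,4], [1,2], [1,3], [1,4], [2,3], [2,4], [3,4]
  2-simplices (10): [0,1,2], [0,1,3], [0,1,4], [0,2,3], [0,2,4], [0,3,4], [1,2,3], [1,2,4], [1,3,4], [2,3,4]
  3-simplices (5): [0,1,2,3], [0,1,2,4], [0,1,3,4], [0,2,3,4], [1,2,3,4]

giving chain groups C_0 ≅ Z^5, C_1 ≅ Z^10, C_2 ≅ Z^10, C_3 ≅ Z^5.

∂_1: C_1 → C_0 maps an edge to its endpoints' difference, ∂[p,q] = q − p. For instance
  ∂[1,2] = [2] − [1].
As a 5×10 matrix over Z this has rank 4, with invariant factors (1,1,1,1).

The boundary map ∂_2: C_2 → C_1 sends each 2-simplex [p,q,r] to [q,r] − [p,r] + [p,q]. For instance
  ∂[1,3,4] = [3,4] − [1,4] + [1,3],
  ∂[0,2,3] = [2,3] − [0,3] + [0,2].
The resulting 10×10 matrix has rank 6, and its Smith normal form has invariant factors (1,1,1,1,1,1).

Boundary ∂_3: C_3 → C_2 sends each 3-simplex σ to the alternating sum Σ_i (−1)^i (σ with its i-th vertex removed). For instance
  ∂[0,1,3,4] = [1,3,4] − [0,3,4] + [0,1,4] − [0,1,3],
  ∂[0,1,2,4] = [1,2,4] − [0,2,4] + [0,1,4] − [0,1,2].
The resulting 10×5 matrix has rank 4, and its Smith normal form has invariant factors (1,1,1,1).

Reading off H_k = ker ∂_k / im ∂_{k+1}:

  H_0: rank C_0 − rank ∂_1 = 5 − 4 = 1, and the invariant factors of ∂_1 are all 1, so H_0 = Z.
  H_1: rank ker ∂_1 − rank ∂_2 = (10 − 4) − 6 = 0, and the invariant factors of ∂_2 are all 1, so H_1 = 0.
  H_2: rank ker ∂_2 − rank ∂_3 = (10 − 6) − 4 = 0, and the invariant factors of ∂_3 are all 1, so H_2 = 0.
  H_3: rank ker ∂_3 − rank ∂_4 = (5 − 4) − 0 = 1, and there is no ∂_4, so H_3 = Z.

As a check, the Euler characteristic is 5 − 10 + 10 − 5 = 0, which agrees with 1 − 0 + 0 − 1 = 0.
(K is a triangulation of the 3-sphere S^3.)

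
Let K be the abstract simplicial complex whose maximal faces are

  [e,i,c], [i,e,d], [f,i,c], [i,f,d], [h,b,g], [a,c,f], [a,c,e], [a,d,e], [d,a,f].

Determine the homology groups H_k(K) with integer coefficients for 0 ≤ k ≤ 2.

H_0 ≅ Z^2,  H_1 = 0,  H_2 ≅ Z.

Take the total order a < b < c < d < e < f < g < h < i on the vertex set. Then K (dimension 2) consists of the simplices:

  0-simplices (9): a, b, c, d, e, f, g, h, i
  1-simplices (15): ac, ad, ae, af, bg, bh, ce, cf, ci, de, df, di, ei, fi, gh
  2-simplices (9): ace, acf, ade, adf, bgh, cei, cfi, dei, dfi

giving chain groups C_0 ≅ Z^9, C_1 ≅ Z^15, C_2 ≅ Z^9.

The boundary map ∂_1: C_1 → C_0 maps an edge to its endpoints' difference, ∂[p,q] = q − p. For instance
  ∂de = e − d.
The resulting 9×15 matrix has rank 7, and its Smith normal form has invariant factors (1,1,1,1,1,1,1).

∂_2: C_2 → C_1 sends each 2-simplex [p,q,r] to [q,r] − [p,r] + [p,q]. For instance
  ∂acf = cf − af + ac,
  ∂cfi = fi − ci + cf.
The 15×9 boundary matrix has rank 8 and Smith normal form diag(1,1,1,1,1,1,1,1).

Reading off H_k = ker ∂_k / im ∂_{k+1}:

  H_0: rank C_0 − rank ∂_1 = 9 − 7 = 2, and the invariant factors of ∂_1 are all 1, so H_0 = Z^2.
  H_1: rank ker ∂_1 − rank ∂_2 = (15 − 7) − 8 = 0, and the invariant factors of ∂_2 are all 1, so H_1 = 0.
  H_2: rank ker ∂_2 − rank ∂_3 = (9 − 8) − 0 = 1, and there is no ∂_3, so H_2 = Z.

(K is a triangulation of the disjoint union of the 2-sphere S^2 and the 2-simplex.)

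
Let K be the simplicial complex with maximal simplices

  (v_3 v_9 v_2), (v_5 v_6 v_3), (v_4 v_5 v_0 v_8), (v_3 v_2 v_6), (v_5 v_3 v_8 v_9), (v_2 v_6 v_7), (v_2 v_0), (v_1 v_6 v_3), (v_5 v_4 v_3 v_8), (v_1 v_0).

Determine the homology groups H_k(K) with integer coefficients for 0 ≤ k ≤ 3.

Order the vertices as v_0 < v_1 < v_2 < v_3 < v_4 < v_5 < v_6 < v_7 < v_8 < v_9. Listing each simplex with vertices in this order, K has dimension 3 with simplices:

  0-simplices (10): [v_0], [v_1], [v_2], [v_3], [v_4], [v_5], [v_6], [v_7], [v_8], [v_9]
  1-simplices (23): (23 of them)
  2-simplices (15): (15 of them)
  3-simplices (3): [v_0,v_4,v_5,v_8], [v_3,v_4,v_5,v_8], [v_3,v_5,v_8,v_9]

Hence C_0 ≅ Z^10, C_1 ≅ Z^23, C_2 ≅ Z^15, C_3 ≅ Z^3.

∂_1: C_1 → C_0 maps an edge to its endpoints' difference, ∂[p,q] = q − p.
As a 10×23 matrix over Z this has rank 9, with invariant factors (1,1,1,1,1,1,1,1,1).

The boundary map ∂_2: C_2 → C_1 acts by ∂[p,q,r] = [q,r] − [p,r] + [p,q]. For instance
  ∂[v_2,v_3,v_6] = [v_3,v_6] − [v_2,v_6] + [v_2,v_3],
  ∂[v_3,v_5,v_6] = [v_5,v_6] − [v_3,v_6] + [v_3,v_5].
This gives a 23×15 integer matrix of rank 12; reducing to Smith normal form yields diagonal entries (1,1,1,1,1,1,1,1,1,1,1,1).

∂_3: C_3 → C_2 sends each 3-simplex σ to the alternating sum Σ_i (−1)^i (σ with its i-th vertex removed). For instance
  ∂[v_0,v_4,v_5,v_8] = [v_4,v_5,v_8] − [v_0,v_5,v_8] + [v_0,v_4,v_8] − [v_0,v_4,v_5],
  ∂[v_3,v_4,v_5,v_8] = [v_4,v_5,v_8] − [v_3,v_5,v_8] + [v_3,v_4,v_8] − [v_3,v_4,v_5].
The 15×3 boundary matrix has rank 3 and Smith normal form diag(1,1,1).

Now H_k = ker ∂_k / im ∂_{k+1}, so:

  H_0: rank C_0 − rank ∂_1 = 10 − 9 = 1, and the invariant factors of ∂_1 are all 1, so H_0 ≅ Z.
  H_1: rank ker ∂_1 − rank ∂_2 = (23 − 9) − 12 = 2, and the invariant factors of ∂_2 are all 1, so H_1 ≅ Z^2.
  H_2: rank ker ∂_2 − rank ∂_3 = (15 − 12) − 3 = 0, and the invariant factors of ∂_3 are all 1, so H_2 ≅ 0.
  H_3: rank ker ∂_3 − rank ∂_4 = (3 − 3) − 0 = 0, and there is no ∂_4, so H_3 ≅ 0.

H_0 ≅ Z,  H_1 ≅ Z^2,  H_2 = 0,  H_3 = 0.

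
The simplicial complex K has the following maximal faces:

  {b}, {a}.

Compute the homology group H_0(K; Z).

K has 2 vertices.
rank ∂_0 = 0, rank ∂_1 = 0 ⇒ b_0 = 2 − 0 − 0 = 2. So H_0 = Z^2.

H_0 = Z^2.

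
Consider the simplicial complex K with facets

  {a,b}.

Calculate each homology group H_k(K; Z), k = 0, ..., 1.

H_0 = Z,  H_1 = 0.

Fix the vertex order a < b and write every simplex with vertices in increasing order. Then dim K = 1 and the simplices of K are:

  0-simplices (2): a, b
  1-simplices (1): ab

Hence C_0 ≅ Z^2, C_1 ≅ Z^1.

The boundary map ∂_1: C_1 → C_0 sends each edge [p,q] (with p < q) to q − p. For instance
  ∂ab = b − a.
This gives a 2×1 integer matrix of rank 1; reducing to Smith normal form yields diagonal entries (1).

Computing H_k = (kernel of ∂_k) / (image of ∂_{k+1}):

  H_0: rank C_0 − rank ∂_1 = 2 − 1 = 1, and the invariant factors of ∂_1 are all 1, so H_0 ≅ Z.
  H_1: rank ker ∂_1 − rank ∂_2 = (1 − 1) − 0 = 0, and there is no ∂_2, so H_1 ≅ 0.

(K is a triangulation of the 1-simplex.)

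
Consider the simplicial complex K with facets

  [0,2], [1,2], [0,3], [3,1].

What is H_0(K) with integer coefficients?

Fix the vertex order 0 < 1 < 2 < 3 and write every simplex with vertices in increasing order. Then dim K = 1 and the simplices of K are:

  0-simplices (4): [0], [1], [2], [3]
  1-simplices (4): [0,2], [0,3], [1,2], [1,3]

giving chain groups C_0 ≅ Z^4, C_1 ≅ Z^4.

Boundary ∂_1: C_1 → C_0 sends each edge [p,q] (with p < q) to q − p. For instance
  ∂[0,2] = [2] − [0].
This gives a 4×4 integer matrix of rank 3; reducing to Smith normal form yields diagonal entries (1,1,1).

Computing H_k = (kernel of ∂_k) / (image of ∂_{k+1}):

  H_0: rank C_0 − rank ∂_1 = 4 − 3 = 1, and the invariant factors of ∂_1 are all 1, so H_0 = Z.

H_0 ≅ Z.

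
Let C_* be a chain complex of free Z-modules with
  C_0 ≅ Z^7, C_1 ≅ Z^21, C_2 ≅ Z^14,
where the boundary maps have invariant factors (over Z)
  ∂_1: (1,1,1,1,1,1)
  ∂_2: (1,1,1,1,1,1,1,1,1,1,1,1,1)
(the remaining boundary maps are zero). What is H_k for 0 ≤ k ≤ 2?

H_0: b_0 = 7 − 0 − 6 = 1; torsion from ∂_1 factors > 1: none. So H_0 = Z.
H_1: b_1 = 21 − 6 − 13 = 2; torsion from ∂_2 factors > 1: none. So H_1 = Z^2.
H_2: b_2 = 14 − 13 − 0 = 1; torsion from ∂_3 factors > 1: none. So H_2 = Z.

H_0 = Z,  H_1 = Z^2,  H_2 = Z.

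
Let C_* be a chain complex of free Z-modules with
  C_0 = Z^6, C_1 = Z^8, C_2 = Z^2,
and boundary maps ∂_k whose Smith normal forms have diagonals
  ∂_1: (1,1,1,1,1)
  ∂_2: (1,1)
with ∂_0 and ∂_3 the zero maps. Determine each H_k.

H_0: b_0 = 6 − 0 − 5 = 1; torsion from ∂_1 factors > 1: none. So H_0 = Z.
H_1: b_1 = 8 − 5 − 2 = 1; torsion from ∂_2 factors > 1: none. So H_1 = Z.
H_2: b_2 = 2 − 2 − 0 = 0; torsion from ∂_3 factors > 1: none. So H_2 = 0.

H_0 = Z,  H_1 = Z,  H_2 = 0.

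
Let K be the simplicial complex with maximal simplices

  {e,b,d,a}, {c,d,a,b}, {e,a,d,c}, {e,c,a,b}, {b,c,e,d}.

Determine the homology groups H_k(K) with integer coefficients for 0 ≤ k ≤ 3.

H_0 ≅ Z,  H_1 = 0,  H_2 = 0,  H_3 ≅ Z.

We work with the vertex ordering a < b < c < d < e. The simplices of K, each written with vertices in increasing order, are:

  0-simplices (5): a, b, c, d, e
  1-simplices (10): ab, ac, ad, ae, bc, bd, be, cd, ce, de
  2-simplices (10): abc, abd, abe, acd, ace, ade, bcd, bce, bde, cde
  3-simplices (5): abcd, abce, abde, acde, bcde

giving chain groups C_0 ≅ Z^5, C_1 ≅ Z^10, C_2 ≅ Z^10, C_3 ≅ Z^5.

Boundary ∂_1: C_1 → C_0 sends each edge [p,q] (with p < q) to q − p.
This gives a 5×10 integer matrix of rank 4; reducing to Smith normal form yields diagonal entries (1,1,1,1).

The boundary map ∂_2: C_2 → C_1 sends each 2-simplex [p,q,r] to [q,r] − [p,r] + [p,q]. For instance
  ∂abd = bd − ad + ab,
  ∂cde = de − ce + cd.
The 10×10 boundary matrix has rank 6 and Smith normal form diag(1,1,1,1,1,1).

Boundary ∂_3: C_3 → C_2 sends each 3-simplex σ to the alternating sum Σ_i (−1)^i (σ with its i-th vertex removed). For instance
  ∂abde = bde − ade + abe − abd,
  ∂abce = bce − ace + abe − abc.
This gives a 10×5 integer matrix of rank 4; reducing to Smith normal form yields diagonal entries (1,1,1,1).

Now H_k = ker ∂_k / im ∂_{k+1}, so:

  H_0: rank C_0 − rank ∂_1 = 5 − 4 = 1, and the invariant factors of ∂_1 are all 1, so H_0 = Z.
  H_1: rank ker ∂_1 − rank ∂_2 = (10 − 4) − 6 = 0, and the invariant factors of ∂_2 are all 1, so H_1 = 0.
  H_2: rank ker ∂_2 − rank ∂_3 = (10 − 6) − 4 = 0, and the invariant factors of ∂_3 are all 1, so H_2 = 0.
  H_3: rank ker ∂_3 − rank ∂_4 = (5 − 4) − 0 = 1, and there is no ∂_4, so H_3 = Z.

As a check, the Euler characteristic is 5 − 10 + 10 − 5 = 0, which agrees with 1 − 0 + 0 − 1 = 0.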